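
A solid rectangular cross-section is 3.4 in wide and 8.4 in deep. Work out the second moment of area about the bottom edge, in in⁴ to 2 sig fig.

I_base ≈ 670 in⁴

The section: 3.4 × 8.4, A = 28.56 in², y = 4.2 in, Ī = 167.9 in⁴.
Transfer it to the base of the section using Ī + A·d² with d = y − 0:
  the section: d = 4.2 in → contributes +671.7 in⁴
Total I = 671.7 in⁴.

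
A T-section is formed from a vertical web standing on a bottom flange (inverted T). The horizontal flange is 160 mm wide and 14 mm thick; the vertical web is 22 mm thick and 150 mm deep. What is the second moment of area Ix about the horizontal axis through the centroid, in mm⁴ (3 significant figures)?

Ix ≈ 1.52 × 10⁷ mm⁴

Treat the section as a set of non-overlapping primitives; coordinates are from the bounding-box lower-left.
Flange: 160 × 14, A = 2 240 mm², y = 7 mm, Ī = 36 587 mm⁴.
Web: 22 × 150, A = 3 300 mm², y = 89 mm, Ī = 6 187 500 mm⁴.
Centroid: ȳ = ΣA·y / ΣA = 55.845 mm.
Transfer each piece to the horizontal axis through the centroid using Ī + A·d² with d = y − 55.845:
  flange: d = -48.845 mm → contributes +5 380 804 mm⁴
  web: d = 33.155 mm → contributes +9 815 090 mm⁴
Total I = 15 195 893 mm⁴.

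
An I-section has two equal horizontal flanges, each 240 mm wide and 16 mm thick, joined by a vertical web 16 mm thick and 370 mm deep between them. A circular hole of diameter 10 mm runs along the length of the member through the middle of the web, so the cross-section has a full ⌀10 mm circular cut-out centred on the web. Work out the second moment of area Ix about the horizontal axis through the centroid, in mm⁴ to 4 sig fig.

Split into non-overlapping primitives; take the origin at the lower-left of the bounding box.
Bottom flange: 240 × 16, A = 3 840 mm², y = 8 mm, Ī = 81 920 mm⁴.
Web: 16 × 370, A = 5 920 mm², y = 201 mm, Ī = 67 537 333 mm⁴.
Top flange: 240 × 16, A = 3 840 mm², y = 394 mm, Ī = 81 920 mm⁴.
Hole (subtracted): ⌀10, A = 78.5398 mm², y = 201 mm, Ī = 490.874 mm⁴.
By symmetry the centroid is at mid-height, ȳ = 201 mm.
Transfer each piece to the horizontal axis through the centroid using Ī + A·d² with d = y − 201:
  bottom flange: d = -193 mm → contributes +143 118 080 mm⁴
  web: d = 0 mm → contributes +67 537 333 mm⁴
  top flange: d = 193 mm → contributes +143 118 080 mm⁴
  hole: d = 0 mm → contributes −490.874 mm⁴
Total I = 353 773 002 mm⁴.

Ix ≈ 3.538 × 10⁸ mm⁴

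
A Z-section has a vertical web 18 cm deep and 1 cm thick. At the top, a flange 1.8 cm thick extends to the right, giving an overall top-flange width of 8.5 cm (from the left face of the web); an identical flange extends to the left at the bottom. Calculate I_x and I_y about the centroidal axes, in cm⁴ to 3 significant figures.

Decompose the section into non-overlapping parts with the origin at the bottom-left of its bounding rectangle.
Web: 1 × 18, A = 18 cm², y = 9 cm, Ī = 486 cm⁴.
Top flange (beyond web): 7.5 × 1.8, A = 13.5 cm², y = 17.1 cm, Ī = 3.645 cm⁴.
Bottom flange (beyond web): 7.5 × 1.8, A = 13.5 cm², y = 0.9 cm, Ī = 3.645 cm⁴.
Centroid: ȳ = ΣA·y / ΣA = 9 cm.
Transfer each piece to the centroidal x-axis using Ī + A·d² with d = y − 9:
  web: d = 0 cm → contributes +486 cm⁴
  top flange (beyond web): d = 8.1 cm → contributes +889.38 cm⁴
  bottom flange (beyond web): d = -8.1 cm → contributes +889.38 cm⁴
Total I = 2264.8 cm⁴.
For the y-axis: x̄ = 8 cm.
Repeating about the centroidal y-axis gives I_y = 615.75 cm⁴.

I_x ≈ 2260 cm⁴, I_y ≈ 616 cm⁴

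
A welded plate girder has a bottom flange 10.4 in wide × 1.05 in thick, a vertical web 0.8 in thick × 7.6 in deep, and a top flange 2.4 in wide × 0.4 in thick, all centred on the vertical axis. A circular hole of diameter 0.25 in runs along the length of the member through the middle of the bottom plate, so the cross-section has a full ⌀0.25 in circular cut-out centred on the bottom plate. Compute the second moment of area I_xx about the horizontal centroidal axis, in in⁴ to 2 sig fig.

Treat the section as a set of non-overlapping primitives; coordinates are from the bounding-box lower-left.
Bottom plate: 10.4 × 1.05, A = 10.92 in², y = 0.525 in, Ī = 1.003 in⁴.
Web plate: 0.8 × 7.6, A = 6.08 in², y = 4.85 in, Ī = 29.27 in⁴.
Top plate: 2.4 × 0.4, A = 0.96 in², y = 8.85 in, Ī = 0.0128 in⁴.
Hole (subtracted): ⌀0.25, A = 0.04909 in², y = 0.525 in, Ī = 0.0001917 in⁴.
Centroid: ȳ = ΣA·y / ΣA = 2.439 in.
Transfer each piece to the horizontal centroidal axis using Ī + A·d² with d = y − 2.439:
  bottom plate: d = -1.914 in → contributes +41.02 in⁴
  web plate: d = 2.411 in → contributes +64.6 in⁴
  top plate: d = 6.411 in → contributes +39.47 in⁴
  hole: d = -1.914 in → contributes −0.1801 in⁴
Total I = 144.9 in⁴.

I_xx ≈ 140 in⁴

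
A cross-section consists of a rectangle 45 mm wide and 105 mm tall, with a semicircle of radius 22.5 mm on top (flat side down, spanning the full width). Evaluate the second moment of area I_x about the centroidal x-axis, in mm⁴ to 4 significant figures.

Decompose the section into non-overlapping parts with the origin at the bottom-left of its bounding rectangle.
Rectangular body: 45 × 105, A = 4 725 mm², y = 52.5 mm, Ī = 4 341 094 mm⁴.
Semicircular cap: semicircle r = 22.5, A = 795.216 mm², y = 114.549 mm, Ī = 28129.5 mm⁴.
Centroid: ȳ = ΣA·y / ΣA = 61.4385 mm.
Transfer each piece to the centroidal x-axis using Ī + A·d² with d = y − 61.4385:
  rectangular body: d = -8.93852 mm → contributes +4 718 608 mm⁴
  semicircular cap: d = 53.1108 mm → contributes +2 271 237 mm⁴
Total I = 6 989 845 mm⁴.

I_x ≈ 6.990 × 10⁶ mm⁴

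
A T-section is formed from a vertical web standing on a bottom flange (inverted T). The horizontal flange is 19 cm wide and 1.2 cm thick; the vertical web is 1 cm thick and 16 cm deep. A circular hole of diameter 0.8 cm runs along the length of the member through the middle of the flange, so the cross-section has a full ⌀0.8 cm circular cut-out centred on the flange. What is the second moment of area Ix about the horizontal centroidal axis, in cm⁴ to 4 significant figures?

Treat the section as a set of non-overlapping primitives; coordinates are from the bounding-box lower-left.
Flange: 19 × 1.2, A = 22.8 cm², y = 0.6 cm, Ī = 2.736 cm⁴.
Web: 1 × 16, A = 16 cm², y = 9.2 cm, Ī = 341.333 cm⁴.
Hole (subtracted): ⌀0.8, A = 0.502655 cm², y = 0.6 cm, Ī = 0.0201062 cm⁴.
Centroid: ȳ = ΣA·y / ΣA = 4.19294 cm.
Transfer each piece to the horizontal centroidal axis using Ī + A·d² with d = y − 4.19294:
  flange: d = -3.59294 cm → contributes +297.066 cm⁴
  web: d = 5.00706 cm → contributes +742.464 cm⁴
  hole: d = -3.59294 cm → contributes −6.50898 cm⁴
Total I = 1033.02 cm⁴.

Ix ≈ 1033 cm⁴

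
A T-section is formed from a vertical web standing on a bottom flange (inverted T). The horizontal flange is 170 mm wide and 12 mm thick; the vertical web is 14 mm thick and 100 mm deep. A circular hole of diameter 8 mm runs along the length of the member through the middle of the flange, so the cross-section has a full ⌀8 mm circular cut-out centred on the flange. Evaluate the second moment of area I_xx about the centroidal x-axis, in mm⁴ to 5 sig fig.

Treat the section as a set of non-overlapping primitives; coordinates are from the bounding-box lower-left.
Flange: 170 × 12, A = 2 040 mm², y = 6 mm, Ī = 24 480 mm⁴.
Web: 14 × 100, A = 1 400 mm², y = 62 mm, Ī = 1 166 667 mm⁴.
Hole (subtracted): ⌀8, A = 50.26548 mm², y = 6 mm, Ī = 201.0619 mm⁴.
Centroid: ȳ = ΣA·y / ΣA = 29.12865 mm.
Transfer each piece to the centroidal x-axis using Ī + A·d² with d = y − 29.12865:
  flange: d = -23.12865 mm → contributes +1 115 747 mm⁴
  web: d = 32.87135 mm → contributes +2 679 402 mm⁴
  hole: d = -23.12865 mm → contributes −27089.81 mm⁴
Total I = 3 768 059 mm⁴.

I_xx ≈ 3.7681 × 10⁶ mm⁴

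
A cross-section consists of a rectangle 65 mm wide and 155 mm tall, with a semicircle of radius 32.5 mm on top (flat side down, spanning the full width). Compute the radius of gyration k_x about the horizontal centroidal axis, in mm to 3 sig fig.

k_x ≈ 52.4 mm

Break the section into simple shapes (no overlaps), measuring from the bottom-left corner of the bounding box.
Rectangular body: 65 × 155, A = 10 075 mm², y = 77.5 mm, Ī = 20 170 990 mm⁴.
Semicircular cap: semicircle r = 32.5, A = 1659.2 mm², y = 168.79 mm, Ī = 122 452 mm⁴.
Centroid: ȳ = ΣA·y / ΣA = 90.408 mm.
Transfer each piece to the horizontal centroidal axis using Ī + A·d² with d = y − 90.408:
  rectangular body: d = -12.908 mm → contributes +21 849 769 mm⁴
  semicircular cap: d = 78.385 mm → contributes +10 316 630 mm⁴
Total I = 32 166 399 mm⁴.
Radius of gyration: k = √(I/A) = √(32 166 399 / 11 734) = 52.357 mm.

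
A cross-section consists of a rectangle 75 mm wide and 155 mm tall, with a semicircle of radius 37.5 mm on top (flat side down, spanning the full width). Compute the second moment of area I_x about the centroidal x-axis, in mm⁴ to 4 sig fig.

Break the section into simple shapes (no overlaps), measuring from the bottom-left corner of the bounding box.
Rectangular body: 75 × 155, A = 11 625 mm², y = 77.5 mm, Ī = 23 274 219 mm⁴.
Semicircular cap: semicircle r = 37.5, A = 2208.93 mm², y = 170.915 mm, Ī = 217 049 mm⁴.
Centroid: ȳ = ΣA·y / ΣA = 92.4161 mm.
Transfer each piece to the centroidal x-axis using Ī + A·d² with d = y − 92.4161:
  rectangular body: d = -14.9161 mm → contributes +25 860 670 mm⁴
  semicircular cap: d = 78.4994 mm → contributes +13 828 827 mm⁴
Total I = 39 689 497 mm⁴.

I_x ≈ 3.969 × 10⁷ mm⁴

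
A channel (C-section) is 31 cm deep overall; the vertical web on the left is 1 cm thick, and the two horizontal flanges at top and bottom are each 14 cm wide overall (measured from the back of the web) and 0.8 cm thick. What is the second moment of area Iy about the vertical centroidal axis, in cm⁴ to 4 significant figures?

Break the section into simple shapes (no overlaps), measuring from the bottom-left corner of the bounding box.
Web: 1 × 31, A = 31 cm², x = 0.5 cm, Ī = 2.58333 cm⁴.
Top flange (beyond web): 13 × 0.8, A = 10.4 cm², x = 7.5 cm, Ī = 146.467 cm⁴.
Bottom flange (beyond web): 13 × 0.8, A = 10.4 cm², x = 7.5 cm, Ī = 146.467 cm⁴.
Centroid: x̄ = ΣA·x / ΣA = 3.31081 cm.
Transfer each piece to the vertical centroidal axis using Ī + A·d² with d = x − 3.31081:
  web: d = -2.81081 cm → contributes +247.504 cm⁴
  top flange (beyond web): d = 4.18919 cm → contributes +328.979 cm⁴
  bottom flange (beyond web): d = 4.18919 cm → contributes +328.979 cm⁴
Total I = 905.463 cm⁴.

Iy ≈ 905.5 cm⁴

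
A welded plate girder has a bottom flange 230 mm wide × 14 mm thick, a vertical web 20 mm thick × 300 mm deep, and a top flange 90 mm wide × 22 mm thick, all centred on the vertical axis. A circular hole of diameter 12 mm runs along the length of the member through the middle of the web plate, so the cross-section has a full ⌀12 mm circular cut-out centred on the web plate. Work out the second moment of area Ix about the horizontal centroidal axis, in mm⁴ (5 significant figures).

Break the section into simple shapes (no overlaps), measuring from the bottom-left corner of the bounding box.
Bottom plate: 230 × 14, A = 3 220 mm², y = 7 mm, Ī = 52593.33 mm⁴.
Web plate: 20 × 300, A = 6 000 mm², y = 164 mm, Ī = 45 000 000 mm⁴.
Top plate: 90 × 22, A = 1 980 mm², y = 325 mm, Ī = 79 860 mm⁴.
Hole (subtracted): ⌀12, A = 113.0973 mm², y = 164 mm, Ī = 1017.876 mm⁴.
Centroid: ȳ = ΣA·y / ΣA = 147.1549 mm.
Transfer each piece to the horizontal centroidal axis using Ī + A·d² with d = y − 147.1549:
  bottom plate: d = -140.1549 mm → contributes +63 304 327 mm⁴
  web plate: d = 16.8451 mm → contributes +46 702 545 mm⁴
  top plate: d = 177.8451 mm → contributes +62 705 043 mm⁴
  hole: d = 16.8451 mm → contributes −33110.09 mm⁴
Total I = 172 678 804 mm⁴.

Ix ≈ 1.7268 × 10⁸ mm⁴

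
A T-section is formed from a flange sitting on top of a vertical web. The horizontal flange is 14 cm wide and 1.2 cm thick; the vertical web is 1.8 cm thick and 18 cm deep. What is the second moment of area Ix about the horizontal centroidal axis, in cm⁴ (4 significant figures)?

Ix ≈ 1896 cm⁴

Treat the section as a set of non-overlapping primitives; coordinates are from the bounding-box lower-left.
Flange: 14 × 1.2, A = 16.8 cm², y = 18.6 cm, Ī = 2.016 cm⁴.
Web: 1.8 × 18, A = 32.4 cm², y = 9 cm, Ī = 874.8 cm⁴.
Centroid: ȳ = ΣA·y / ΣA = 12.278 cm.
Transfer each piece to the horizontal centroidal axis using Ī + A·d² with d = y − 12.278:
  flange: d = 6.32195 cm → contributes +673.463 cm⁴
  web: d = -3.27805 cm → contributes +1222.96 cm⁴
Total I = 1896.42 cm⁴.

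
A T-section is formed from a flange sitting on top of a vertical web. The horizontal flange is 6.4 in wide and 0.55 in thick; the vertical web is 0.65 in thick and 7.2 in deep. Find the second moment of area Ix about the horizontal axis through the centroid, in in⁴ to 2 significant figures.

Ix ≈ 50 in⁴

Decompose the section into non-overlapping parts with the origin at the bottom-left of its bounding rectangle.
Flange: 6.4 × 0.55, A = 3.52 in², y = 7.475 in, Ī = 0.08873 in⁴.
Web: 0.65 × 7.2, A = 4.68 in², y = 3.6 in, Ī = 20.22 in⁴.
Centroid: ȳ = ΣA·y / ΣA = 5.263 in.
Transfer each piece to the horizontal axis through the centroid using Ī + A·d² with d = y − 5.263:
  flange: d = 2.212 in → contributes +17.31 in⁴
  web: d = -1.663 in → contributes +33.17 in⁴
Total I = 50.47 in⁴.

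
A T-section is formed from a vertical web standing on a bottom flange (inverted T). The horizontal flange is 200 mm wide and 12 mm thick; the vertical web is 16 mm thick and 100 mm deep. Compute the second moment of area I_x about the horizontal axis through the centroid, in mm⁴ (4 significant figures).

Break the section into simple shapes (no overlaps), measuring from the bottom-left corner of the bounding box.
Flange: 200 × 12, A = 2 400 mm², y = 6 mm, Ī = 28 800 mm⁴.
Web: 16 × 100, A = 1 600 mm², y = 62 mm, Ī = 1 333 333 mm⁴.
Centroid: ȳ = ΣA·y / ΣA = 28.4 mm.
Transfer each piece to the horizontal axis through the centroid using Ī + A·d² with d = y − 28.4:
  flange: d = -22.4 mm → contributes +1 233 024 mm⁴
  web: d = 33.6 mm → contributes +3 139 669 mm⁴
Total I = 4 372 693 mm⁴.

I_x ≈ 4.373 × 10⁶ mm⁴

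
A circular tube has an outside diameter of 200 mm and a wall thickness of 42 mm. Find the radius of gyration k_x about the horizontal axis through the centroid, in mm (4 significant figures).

k_x ≈ 57.80 mm

Split into non-overlapping primitives; take the origin at the lower-left of the bounding box.
Outer circle: ⌀200, A = 31415.9 mm², y = 100 mm, Ī = 78 539 816 mm⁴.
Bore (subtracted): ⌀116, A = 10568.3 mm², y = 100 mm, Ī = 8 887 955 mm⁴.
By symmetry the centroid is at mid-height, ȳ = 100 mm.
All pieces are centred on the horizontal axis through the centroid, so I = ΣĪ (holes subtracted) = 69 651 861 mm⁴.
Radius of gyration: k = √(I/A) = √(69 651 861 / 20847.6) = 57.8014 mm.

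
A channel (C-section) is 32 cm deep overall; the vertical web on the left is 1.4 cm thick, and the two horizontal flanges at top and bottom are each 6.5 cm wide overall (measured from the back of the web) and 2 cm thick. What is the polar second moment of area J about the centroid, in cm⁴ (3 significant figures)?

J ≈ 8620 cm⁴

Break the section into simple shapes (no overlaps), measuring from the bottom-left corner of the bounding box.
Web: 1.4 × 32, A = 44.8 cm², y = 16 cm, Ī = 3822.9 cm⁴.
Top flange (beyond web): 5.1 × 2, A = 10.2 cm², y = 31 cm, Ī = 3.4 cm⁴.
Bottom flange (beyond web): 5.1 × 2, A = 10.2 cm², y = 1 cm, Ī = 3.4 cm⁴.
By symmetry the centroid is at mid-height, ȳ = 16 cm.
Transfer each piece to the centroidal x-axis using Ī + A·d² with d = y − 16:
  web: d = 0 cm → contributes +3822.9 cm⁴
  top flange (beyond web): d = 15 cm → contributes +2298.4 cm⁴
  bottom flange (beyond web): d = -15 cm → contributes +2298.4 cm⁴
Total I = 8419.7 cm⁴.
For the y-axis: x̄ = 1.7169 cm.
Repeating about the centroidal y-axis gives I_y = 199.59 cm⁴.
Polar second moment: J = I_x + I_y = 8619.3 cm⁴.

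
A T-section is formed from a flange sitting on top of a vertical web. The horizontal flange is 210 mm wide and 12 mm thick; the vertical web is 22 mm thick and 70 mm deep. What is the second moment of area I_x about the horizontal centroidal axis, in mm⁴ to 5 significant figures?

Break the section into simple shapes (no overlaps), measuring from the bottom-left corner of the bounding box.
Flange: 210 × 12, A = 2 520 mm², y = 76 mm, Ī = 30 240 mm⁴.
Web: 22 × 70, A = 1 540 mm², y = 35 mm, Ī = 628833.3 mm⁴.
Centroid: ȳ = ΣA·y / ΣA = 60.44828 mm.
Transfer each piece to the horizontal centroidal axis using Ī + A·d² with d = y − 60.44828:
  flange: d = 15.55172 mm → contributes +639717.4 mm⁴
  web: d = -25.44828 mm → contributes +1 626 160 mm⁴
Total I = 2 265 877 mm⁴.

I_x ≈ 2.2659 × 10⁶ mm⁴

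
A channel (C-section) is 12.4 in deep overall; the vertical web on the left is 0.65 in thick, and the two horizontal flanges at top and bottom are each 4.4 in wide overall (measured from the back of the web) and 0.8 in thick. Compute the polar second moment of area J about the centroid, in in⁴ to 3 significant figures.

Break the section into simple shapes (no overlaps), measuring from the bottom-left corner of the bounding box.
Web: 0.65 × 12.4, A = 8.06 in², y = 6.2 in, Ī = 103.28 in⁴.
Top flange (beyond web): 3.75 × 0.8, A = 3 in², y = 12 in, Ī = 0.16 in⁴.
Bottom flange (beyond web): 3.75 × 0.8, A = 3 in², y = 0.4 in, Ī = 0.16 in⁴.
By symmetry the centroid is at mid-height, ȳ = 6.2 in.
Transfer each piece to the centroidal x-axis using Ī + A·d² with d = y − 6.2:
  web: d = 0 in → contributes +103.28 in⁴
  top flange (beyond web): d = 5.8 in → contributes +101.08 in⁴
  bottom flange (beyond web): d = -5.8 in → contributes +101.08 in⁴
Total I = 305.44 in⁴.
For the y-axis: x̄ = 1.2638 in.
Repeating about the centroidal y-axis gives I_y = 23.962 in⁴.
Polar second moment: J = I_x + I_y = 329.4 in⁴.

J ≈ 329 in⁴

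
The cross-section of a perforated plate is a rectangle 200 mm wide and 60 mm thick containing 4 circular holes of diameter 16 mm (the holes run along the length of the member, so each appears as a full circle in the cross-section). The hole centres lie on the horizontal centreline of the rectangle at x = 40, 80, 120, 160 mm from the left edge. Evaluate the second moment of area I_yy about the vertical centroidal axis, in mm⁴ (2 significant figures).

Split into non-overlapping primitives; take the origin at the lower-left of the bounding box.
Plate: 200 × 60, A = 12 000 mm², x = 100 mm, Ī = 40 000 000 mm⁴.
Hole 1 (subtracted): ⌀16, A = 201.1 mm², x = 40 mm, Ī = 3 217 mm⁴.
Hole 2 (subtracted): ⌀16, A = 201.1 mm², x = 80 mm, Ī = 3 217 mm⁴.
Hole 3 (subtracted): ⌀16, A = 201.1 mm², x = 120 mm, Ī = 3 217 mm⁴.
Hole 4 (subtracted): ⌀16, A = 201.1 mm², x = 160 mm, Ī = 3 217 mm⁴.
By symmetry the centroid is at mid-width, x̄ = 100 mm.
Transfer each piece to the vertical centroidal axis using Ī + A·d² with d = x − 100:
  plate: d = 0 mm → contributes +40 000 000 mm⁴
  hole 1: d = -60 mm → contributes −727 040 mm⁴
  hole 2: d = -20 mm → contributes −83 642 mm⁴
  hole 3: d = 20 mm → contributes −83 642 mm⁴
  hole 4: d = 60 mm → contributes −727 040 mm⁴
Total I = 38 378 637 mm⁴.

I_yy ≈ 3.8 × 10⁷ mm⁴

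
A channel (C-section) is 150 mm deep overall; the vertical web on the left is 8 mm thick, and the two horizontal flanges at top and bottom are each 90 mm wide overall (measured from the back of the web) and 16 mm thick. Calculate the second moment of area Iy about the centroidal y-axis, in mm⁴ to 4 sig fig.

Split into non-overlapping primitives; take the origin at the lower-left of the bounding box.
Web: 8 × 150, A = 1 200 mm², x = 4 mm, Ī = 6 400 mm⁴.
Top flange (beyond web): 82 × 16, A = 1 312 mm², x = 49 mm, Ī = 735 157 mm⁴.
Bottom flange (beyond web): 82 × 16, A = 1 312 mm², x = 49 mm, Ī = 735 157 mm⁴.
Centroid: x̄ = ΣA·x / ΣA = 34.8787 mm.
Transfer each piece to the centroidal y-axis using Ī + A·d² with d = x − 34.8787:
  web: d = -30.8787 mm → contributes +1 150 590 mm⁴
  top flange (beyond web): d = 14.1213 mm → contributes +996 786 mm⁴
  bottom flange (beyond web): d = 14.1213 mm → contributes +996 786 mm⁴
Total I = 3 144 162 mm⁴.

Iy ≈ 3.144 × 10⁶ mm⁴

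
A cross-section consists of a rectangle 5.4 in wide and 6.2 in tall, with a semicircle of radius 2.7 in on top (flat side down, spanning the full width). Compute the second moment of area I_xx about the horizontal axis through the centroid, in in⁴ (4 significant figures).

Break the section into simple shapes (no overlaps), measuring from the bottom-left corner of the bounding box.
Rectangular body: 5.4 × 6.2, A = 33.48 in², y = 3.1 in, Ī = 107.248 in⁴.
Semicircular cap: semicircle r = 2.7, A = 11.4511 in², y = 7.34592 in, Ī = 5.83293 in⁴.
Centroid: ȳ = ΣA·y / ΣA = 4.18211 in.
Transfer each piece to the horizontal axis through the centroid using Ī + A·d² with d = y − 4.18211:
  rectangular body: d = -1.08211 in → contributes +146.451 in⁴
  semicircular cap: d = 3.1638 in → contributes +120.455 in⁴
Total I = 266.906 in⁴.

I_xx ≈ 266.9 in⁴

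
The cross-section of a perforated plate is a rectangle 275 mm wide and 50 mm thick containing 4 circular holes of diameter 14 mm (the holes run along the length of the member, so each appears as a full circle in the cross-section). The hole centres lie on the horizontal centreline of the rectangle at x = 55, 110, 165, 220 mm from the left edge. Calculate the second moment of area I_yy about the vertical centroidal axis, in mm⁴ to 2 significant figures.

I_yy ≈ 8.4 × 10⁷ mm⁴

Break the section into simple shapes (no overlaps), measuring from the bottom-left corner of the bounding box.
Plate: 275 × 50, A = 13 750 mm², x = 137.5 mm, Ī = 86 653 646 mm⁴.
Hole 1 (subtracted): ⌀14, A = 153.9 mm², x = 55 mm, Ī = 1 886 mm⁴.
Hole 2 (subtracted): ⌀14, A = 153.9 mm², x = 110 mm, Ī = 1 886 mm⁴.
Hole 3 (subtracted): ⌀14, A = 153.9 mm², x = 165 mm, Ī = 1 886 mm⁴.
Hole 4 (subtracted): ⌀14, A = 153.9 mm², x = 220 mm, Ī = 1 886 mm⁴.
By symmetry the centroid is at mid-width, x̄ = 137.5 mm.
Transfer each piece to the vertical centroidal axis using Ī + A·d² with d = x − 137.5:
  plate: d = 0 mm → contributes +86 653 646 mm⁴
  hole 1: d = -82.5 mm → contributes −1 049 627 mm⁴
  hole 2: d = -27.5 mm → contributes −118 301 mm⁴
  hole 3: d = 27.5 mm → contributes −118 301 mm⁴
  hole 4: d = 82.5 mm → contributes −1 049 627 mm⁴
Total I = 84 317 790 mm⁴.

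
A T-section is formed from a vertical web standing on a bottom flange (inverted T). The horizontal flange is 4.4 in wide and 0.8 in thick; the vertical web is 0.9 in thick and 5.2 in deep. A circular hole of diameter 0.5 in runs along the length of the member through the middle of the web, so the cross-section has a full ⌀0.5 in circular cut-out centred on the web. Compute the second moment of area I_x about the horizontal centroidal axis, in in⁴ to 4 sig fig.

I_x ≈ 28.48 in⁴

Split into non-overlapping primitives; take the origin at the lower-left of the bounding box.
Flange: 4.4 × 0.8, A = 3.52 in², y = 0.4 in, Ī = 0.187733 in⁴.
Web: 0.9 × 5.2, A = 4.68 in², y = 3.4 in, Ī = 10.5456 in⁴.
Hole (subtracted): ⌀0.5, A = 0.19635 in², y = 3.4 in, Ī = 0.00306796 in⁴.
Centroid: ȳ = ΣA·y / ΣA = 2.0806 in.
Transfer each piece to the horizontal centroidal axis using Ī + A·d² with d = y − 2.0806:
  flange: d = -1.6806 in → contributes +10.1297 in⁴
  web: d = 1.3194 in → contributes +18.6926 in⁴
  hole: d = 1.3194 in → contributes −0.344875 in⁴
Total I = 28.4774 in⁴.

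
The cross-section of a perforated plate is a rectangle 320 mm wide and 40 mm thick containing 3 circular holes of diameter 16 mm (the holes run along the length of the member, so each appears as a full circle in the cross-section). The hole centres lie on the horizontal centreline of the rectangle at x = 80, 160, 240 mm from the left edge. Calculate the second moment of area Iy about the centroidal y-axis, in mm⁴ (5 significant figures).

Iy ≈ 1.0664 × 10⁸ mm⁴

Decompose the section into non-overlapping parts with the origin at the bottom-left of its bounding rectangle.
Plate: 320 × 40, A = 12 800 mm², x = 160 mm, Ī = 109 226 667 mm⁴.
Hole 1 (subtracted): ⌀16, A = 201.0619 mm², x = 80 mm, Ī = 3216.991 mm⁴.
Hole 2 (subtracted): ⌀16, A = 201.0619 mm², x = 160 mm, Ī = 3216.991 mm⁴.
Hole 3 (subtracted): ⌀16, A = 201.0619 mm², x = 240 mm, Ī = 3216.991 mm⁴.
By symmetry the centroid is at mid-width, x̄ = 160 mm.
Transfer each piece to the centroidal y-axis using Ī + A·d² with d = x − 160:
  plate: d = 0 mm → contributes +109 226 667 mm⁴
  hole 1: d = -80 mm → contributes −1 290 013 mm⁴
  hole 2: d = 0 mm → contributes −3216.991 mm⁴
  hole 3: d = 80 mm → contributes −1 290 013 mm⁴
Total I = 106 643 423 mm⁴.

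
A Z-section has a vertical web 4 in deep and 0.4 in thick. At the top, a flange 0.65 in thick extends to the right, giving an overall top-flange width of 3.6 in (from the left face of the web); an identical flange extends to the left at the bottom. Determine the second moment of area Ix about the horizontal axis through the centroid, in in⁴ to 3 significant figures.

Treat the section as a set of non-overlapping primitives; coordinates are from the bounding-box lower-left.
Web: 0.4 × 4, A = 1.6 in², y = 2 in, Ī = 2.1333 in⁴.
Top flange (beyond web): 3.2 × 0.65, A = 2.08 in², y = 3.675 in, Ī = 0.073233 in⁴.
Bottom flange (beyond web): 3.2 × 0.65, A = 2.08 in², y = 0.325 in, Ī = 0.073233 in⁴.
Centroid: ȳ = ΣA·y / ΣA = 2 in.
Transfer each piece to the horizontal axis through the centroid using Ī + A·d² with d = y − 2:
  web: d = 0 in → contributes +2.1333 in⁴
  top flange (beyond web): d = 1.675 in → contributes +5.9089 in⁴
  bottom flange (beyond web): d = -1.675 in → contributes +5.9089 in⁴
Total I = 13.951 in⁴.

Ix ≈ 14.0 in⁴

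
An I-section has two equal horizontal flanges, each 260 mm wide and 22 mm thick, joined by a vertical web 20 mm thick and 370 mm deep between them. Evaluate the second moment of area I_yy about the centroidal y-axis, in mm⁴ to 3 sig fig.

Treat the section as a set of non-overlapping primitives; coordinates are from the bounding-box lower-left.
Bottom flange: 260 × 22, A = 5 720 mm², x = 130 mm, Ī = 32 222 667 mm⁴.
Web: 20 × 370, A = 7 400 mm², x = 130 mm, Ī = 246 667 mm⁴.
Top flange: 260 × 22, A = 5 720 mm², x = 130 mm, Ī = 32 222 667 mm⁴.
By symmetry the centroid is at mid-width, x̄ = 130 mm.
All pieces are centred on the centroidal y-axis, so I = ΣĪ = 64 692 000 mm⁴.

I_yy ≈ 6.47 × 10⁷ mm⁴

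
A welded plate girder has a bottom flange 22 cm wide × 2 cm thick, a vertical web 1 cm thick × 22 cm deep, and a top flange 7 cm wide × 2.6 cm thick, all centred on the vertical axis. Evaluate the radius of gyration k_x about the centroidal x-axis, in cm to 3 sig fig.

k_x ≈ 10.3 cm

Split into non-overlapping primitives; take the origin at the lower-left of the bounding box.
Bottom plate: 22 × 2, A = 44 cm², y = 1 cm, Ī = 14.667 cm⁴.
Web plate: 1 × 22, A = 22 cm², y = 13 cm, Ī = 887.33 cm⁴.
Top plate: 7 × 2.6, A = 18.2 cm², y = 25.3 cm, Ī = 10.253 cm⁴.
Centroid: ȳ = ΣA·y / ΣA = 9.3879 cm.
Transfer each piece to the centroidal x-axis using Ī + A·d² with d = y − 9.3879:
  bottom plate: d = -8.3879 cm → contributes +3110.4 cm⁴
  web plate: d = 3.6121 cm → contributes +1174.4 cm⁴
  top plate: d = 15.912 cm → contributes +4618.4 cm⁴
Total I = 8903.1 cm⁴.
Radius of gyration: k = √(I/A) = √(8903.1 / 84.2) = 10.283 cm.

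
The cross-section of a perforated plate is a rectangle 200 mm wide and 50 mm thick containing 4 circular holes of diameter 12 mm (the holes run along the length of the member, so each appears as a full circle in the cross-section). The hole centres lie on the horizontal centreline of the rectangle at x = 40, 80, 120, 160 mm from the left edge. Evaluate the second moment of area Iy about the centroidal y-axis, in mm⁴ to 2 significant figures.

Iy ≈ 3.2 × 10⁷ mm⁴

Break the section into simple shapes (no overlaps), measuring from the bottom-left corner of the bounding box.
Plate: 200 × 50, A = 10 000 mm², x = 100 mm, Ī = 33 333 333 mm⁴.
Hole 1 (subtracted): ⌀12, A = 113.1 mm², x = 40 mm, Ī = 1 018 mm⁴.
Hole 2 (subtracted): ⌀12, A = 113.1 mm², x = 80 mm, Ī = 1 018 mm⁴.
Hole 3 (subtracted): ⌀12, A = 113.1 mm², x = 120 mm, Ī = 1 018 mm⁴.
Hole 4 (subtracted): ⌀12, A = 113.1 mm², x = 160 mm, Ī = 1 018 mm⁴.
By symmetry the centroid is at mid-width, x̄ = 100 mm.
Transfer each piece to the centroidal y-axis using Ī + A·d² with d = x − 100:
  plate: d = 0 mm → contributes +33 333 333 mm⁴
  hole 1: d = -60 mm → contributes −408 168 mm⁴
  hole 2: d = -20 mm → contributes −46 257 mm⁴
  hole 3: d = 20 mm → contributes −46 257 mm⁴
  hole 4: d = 60 mm → contributes −408 168 mm⁴
Total I = 32 424 483 mm⁴.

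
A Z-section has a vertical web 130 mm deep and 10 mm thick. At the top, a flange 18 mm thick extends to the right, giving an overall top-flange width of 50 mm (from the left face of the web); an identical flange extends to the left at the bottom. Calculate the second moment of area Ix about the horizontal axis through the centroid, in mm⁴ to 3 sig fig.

Ix ≈ 6.39 × 10⁶ mm⁴

Treat the section as a set of non-overlapping primitives; coordinates are from the bounding-box lower-left.
Web: 10 × 130, A = 1 300 mm², y = 65 mm, Ī = 1 830 833 mm⁴.
Top flange (beyond web): 40 × 18, A = 720 mm², y = 121 mm, Ī = 19 440 mm⁴.
Bottom flange (beyond web): 40 × 18, A = 720 mm², y = 9 mm, Ī = 19 440 mm⁴.
Centroid: ȳ = ΣA·y / ΣA = 65 mm.
Transfer each piece to the horizontal axis through the centroid using Ī + A·d² with d = y − 65:
  web: d = 0 mm → contributes +1 830 833 mm⁴
  top flange (beyond web): d = 56 mm → contributes +2 277 360 mm⁴
  bottom flange (beyond web): d = -56 mm → contributes +2 277 360 mm⁴
Total I = 6 385 553 mm⁴.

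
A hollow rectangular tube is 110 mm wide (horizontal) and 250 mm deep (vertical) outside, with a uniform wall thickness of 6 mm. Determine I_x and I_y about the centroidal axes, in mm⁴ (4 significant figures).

I_x ≈ 3.313 × 10⁷ mm⁴, I_y ≈ 9.062 × 10⁶ mm⁴

Treat the section as a set of non-overlapping primitives; coordinates are from the bounding-box lower-left.
Outer rectangle: 110 × 250, A = 27 500 mm², y = 125 mm, Ī = 143 229 167 mm⁴.
Inner void (subtracted): 98 × 238, A = 23 324 mm², y = 125 mm, Ī = 110 097 055 mm⁴.
By symmetry the centroid is at mid-height, ȳ = 125 mm.
All pieces are centred on the centroidal x-axis, so I = ΣĪ (holes subtracted) = 33 132 112 mm⁴.
Repeating about the centroidal y-axis gives I_y = 9 062 192 mm⁴.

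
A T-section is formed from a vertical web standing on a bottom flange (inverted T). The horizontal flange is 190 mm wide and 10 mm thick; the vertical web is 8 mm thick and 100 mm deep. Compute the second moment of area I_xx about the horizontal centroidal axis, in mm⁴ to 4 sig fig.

I_xx ≈ 2.385 × 10⁶ mm⁴

Decompose the section into non-overlapping parts with the origin at the bottom-left of its bounding rectangle.
Flange: 190 × 10, A = 1 900 mm², y = 5 mm, Ī = 15833.3 mm⁴.
Web: 8 × 100, A = 800 mm², y = 60 mm, Ī = 666 667 mm⁴.
Centroid: ȳ = ΣA·y / ΣA = 21.2963 mm.
Transfer each piece to the horizontal centroidal axis using Ī + A·d² with d = y − 21.2963:
  flange: d = -16.2963 mm → contributes +520 415 mm⁴
  web: d = 38.7037 mm → contributes +1 865 048 mm⁴
Total I = 2 385 463 mm⁴.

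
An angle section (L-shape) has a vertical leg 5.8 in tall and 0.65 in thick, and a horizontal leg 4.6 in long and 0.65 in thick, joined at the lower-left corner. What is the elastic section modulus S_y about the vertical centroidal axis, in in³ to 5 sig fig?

S_y ≈ 3.4550 in³

Split into non-overlapping primitives; take the origin at the lower-left of the bounding box.
Vertical leg: 0.65 × 5.8, A = 3.77 in², x = 0.325 in, Ī = 0.1327354 in⁴.
Horizontal leg (remainder): 3.95 × 0.65, A = 2.5675 in², x = 2.625 in, Ī = 3.338285 in⁴.
Centroid: x̄ = ΣA·x / ΣA = 1.256795 in.
Transfer each piece to the vertical centroidal axis using Ī + A·d² with d = x − 1.256795:
  vertical leg: d = -0.9317949 in → contributes +3.406007 in⁴
  horizontal leg (remainder): d = 1.368205 in → contributes +8.144607 in⁴
Total I = 11.55061 in⁴.
Extreme fibre distance c = 3.343205 in; S = I/c = 3.454952 in³.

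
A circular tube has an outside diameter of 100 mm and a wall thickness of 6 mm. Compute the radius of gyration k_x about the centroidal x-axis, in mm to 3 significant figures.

Split into non-overlapping primitives; take the origin at the lower-left of the bounding box.
Outer circle: ⌀100, A = 7 854 mm², y = 50 mm, Ī = 4 908 739 mm⁴.
Bore (subtracted): ⌀88, A = 6082.1 mm², y = 50 mm, Ī = 2 943 748 mm⁴.
By symmetry the centroid is at mid-height, ȳ = 50 mm.
All pieces are centred on the centroidal x-axis, so I = ΣĪ (holes subtracted) = 1 964 991 mm⁴.
Radius of gyration: k = √(I/A) = √(1 964 991 / 1771.9) = 33.302 mm.

k_x ≈ 33.3 mm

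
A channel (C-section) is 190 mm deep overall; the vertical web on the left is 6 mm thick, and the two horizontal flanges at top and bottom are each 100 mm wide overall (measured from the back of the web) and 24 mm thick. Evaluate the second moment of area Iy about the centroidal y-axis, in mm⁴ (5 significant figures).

Treat the section as a set of non-overlapping primitives; coordinates are from the bounding-box lower-left.
Web: 6 × 190, A = 1 140 mm², x = 3 mm, Ī = 3 420 mm⁴.
Top flange (beyond web): 94 × 24, A = 2 256 mm², x = 53 mm, Ī = 1 661 168 mm⁴.
Bottom flange (beyond web): 94 × 24, A = 2 256 mm², x = 53 mm, Ī = 1 661 168 mm⁴.
Centroid: x̄ = ΣA·x / ΣA = 42.91507 mm.
Transfer each piece to the centroidal y-axis using Ī + A·d² with d = x − 42.91507:
  web: d = -39.91507 mm → contributes +1 819 683 mm⁴
  top flange (beyond web): d = 10.08493 mm → contributes +1 890 616 mm⁴
  bottom flange (beyond web): d = 10.08493 mm → contributes +1 890 616 mm⁴
Total I = 5 600 915 mm⁴.

Iy ≈ 5.6009 × 10⁶ mm⁴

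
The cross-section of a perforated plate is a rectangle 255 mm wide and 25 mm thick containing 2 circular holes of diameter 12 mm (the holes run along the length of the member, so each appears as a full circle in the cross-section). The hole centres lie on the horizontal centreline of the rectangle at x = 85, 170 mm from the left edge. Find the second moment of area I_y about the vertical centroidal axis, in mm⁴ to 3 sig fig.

Break the section into simple shapes (no overlaps), measuring from the bottom-left corner of the bounding box.
Plate: 255 × 25, A = 6 375 mm², x = 127.5 mm, Ī = 34 544 531 mm⁴.
Hole 1 (subtracted): ⌀12, A = 113.1 mm², x = 85 mm, Ī = 1017.9 mm⁴.
Hole 2 (subtracted): ⌀12, A = 113.1 mm², x = 170 mm, Ī = 1017.9 mm⁴.
By symmetry the centroid is at mid-width, x̄ = 127.5 mm.
Transfer each piece to the vertical centroidal axis using Ī + A·d² with d = x − 127.5:
  plate: d = 0 mm → contributes +34 544 531 mm⁴
  hole 1: d = -42.5 mm → contributes −205 300 mm⁴
  hole 2: d = 42.5 mm → contributes −205 300 mm⁴
Total I = 34 133 931 mm⁴.

I_y ≈ 3.41 × 10⁷ mm⁴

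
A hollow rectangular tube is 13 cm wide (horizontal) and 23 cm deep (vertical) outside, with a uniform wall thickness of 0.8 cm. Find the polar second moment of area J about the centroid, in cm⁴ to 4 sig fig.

Treat the section as a set of non-overlapping primitives; coordinates are from the bounding-box lower-left.
Outer rectangle: 13 × 23, A = 299 cm², y = 11.5 cm, Ī = 13180.9 cm⁴.
Inner void (subtracted): 11.4 × 21.4, A = 243.96 cm², y = 11.5 cm, Ī = 9310.33 cm⁴.
By symmetry the centroid is at mid-height, ȳ = 11.5 cm.
All pieces are centred on the centroidal x-axis, so I = ΣĪ (holes subtracted) = 3870.59 cm⁴.
Repeating about the centroidal y-axis gives I_y = 1568.83 cm⁴.
Polar second moment: J = I_x + I_y = 5439.42 cm⁴.

J ≈ 5439 cm⁴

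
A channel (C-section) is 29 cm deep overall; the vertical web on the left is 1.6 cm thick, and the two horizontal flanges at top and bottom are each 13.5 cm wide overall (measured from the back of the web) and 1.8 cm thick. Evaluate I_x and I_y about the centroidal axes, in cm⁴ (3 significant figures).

I_x ≈ 1.12 × 10⁴ cm⁴, I_y ≈ 1530 cm⁴

Treat the section as a set of non-overlapping primitives; coordinates are from the bounding-box lower-left.
Web: 1.6 × 29, A = 46.4 cm², y = 14.5 cm, Ī = 3251.9 cm⁴.
Top flange (beyond web): 11.9 × 1.8, A = 21.42 cm², y = 28.1 cm, Ī = 5.7834 cm⁴.
Bottom flange (beyond web): 11.9 × 1.8, A = 21.42 cm², y = 0.9 cm, Ī = 5.7834 cm⁴.
By symmetry the centroid is at mid-height, ȳ = 14.5 cm.
Transfer each piece to the centroidal x-axis using Ī + A·d² with d = y − 14.5:
  web: d = 0 cm → contributes +3251.9 cm⁴
  top flange (beyond web): d = 13.6 cm → contributes +3967.6 cm⁴
  bottom flange (beyond web): d = -13.6 cm → contributes +3967.6 cm⁴
Total I = 11 187 cm⁴.
For the y-axis: x̄ = 4.0404 cm.
Repeating about the centroidal y-axis gives I_y = 1530.3 cm⁴.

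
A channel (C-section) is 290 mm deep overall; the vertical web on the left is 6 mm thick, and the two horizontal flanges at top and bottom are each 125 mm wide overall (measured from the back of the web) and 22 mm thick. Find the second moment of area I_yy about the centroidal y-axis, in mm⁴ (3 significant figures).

I_yy ≈ 1.13 × 10⁷ mm⁴

Break the section into simple shapes (no overlaps), measuring from the bottom-left corner of the bounding box.
Web: 6 × 290, A = 1 740 mm², x = 3 mm, Ī = 5 220 mm⁴.
Top flange (beyond web): 119 × 22, A = 2 618 mm², x = 65.5 mm, Ī = 3 089 458 mm⁴.
Bottom flange (beyond web): 119 × 22, A = 2 618 mm², x = 65.5 mm, Ī = 3 089 458 mm⁴.
Centroid: x̄ = ΣA·x / ΣA = 49.911 mm.
Transfer each piece to the centroidal y-axis using Ī + A·d² with d = x − 49.911:
  web: d = -46.911 mm → contributes +3 834 310 mm⁴
  top flange (beyond web): d = 15.589 mm → contributes +3 725 690 mm⁴
  bottom flange (beyond web): d = 15.589 mm → contributes +3 725 690 mm⁴
Total I = 11 285 690 mm⁴.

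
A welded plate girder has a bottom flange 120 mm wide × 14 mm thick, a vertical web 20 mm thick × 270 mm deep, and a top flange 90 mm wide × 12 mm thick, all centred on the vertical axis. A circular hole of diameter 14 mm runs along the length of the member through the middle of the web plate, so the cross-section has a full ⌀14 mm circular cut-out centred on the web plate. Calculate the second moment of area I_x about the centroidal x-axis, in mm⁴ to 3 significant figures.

Decompose the section into non-overlapping parts with the origin at the bottom-left of its bounding rectangle.
Bottom plate: 120 × 14, A = 1 680 mm², y = 7 mm, Ī = 27 440 mm⁴.
Web plate: 20 × 270, A = 5 400 mm², y = 149 mm, Ī = 32 805 000 mm⁴.
Top plate: 90 × 12, A = 1 080 mm², y = 290 mm, Ī = 12 960 mm⁴.
Hole (subtracted): ⌀14, A = 153.94 mm², y = 149 mm, Ī = 1885.7 mm⁴.
Centroid: ȳ = ΣA·y / ΣA = 138.22 mm.
Transfer each piece to the centroidal x-axis using Ī + A·d² with d = y − 138.22:
  bottom plate: d = -131.22 mm → contributes +28 956 232 mm⁴
  web plate: d = 10.777 mm → contributes +33 432 157 mm⁴
  top plate: d = 151.78 mm → contributes +24 892 064 mm⁴
  hole: d = 10.777 mm → contributes −19 764 mm⁴
Total I = 87 260 689 mm⁴.

I_x ≈ 8.73 × 10⁷ mm⁴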